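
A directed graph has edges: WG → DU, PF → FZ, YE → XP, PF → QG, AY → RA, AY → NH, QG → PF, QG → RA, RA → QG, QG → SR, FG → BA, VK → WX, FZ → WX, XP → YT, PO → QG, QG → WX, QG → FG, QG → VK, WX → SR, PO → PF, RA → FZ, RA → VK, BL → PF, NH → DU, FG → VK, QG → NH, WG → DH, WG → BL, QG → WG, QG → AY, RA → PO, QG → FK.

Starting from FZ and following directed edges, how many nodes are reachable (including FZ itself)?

BFS from FZ visits: FZ, WX, SR
Reachable nodes: 3 of 20 total.

3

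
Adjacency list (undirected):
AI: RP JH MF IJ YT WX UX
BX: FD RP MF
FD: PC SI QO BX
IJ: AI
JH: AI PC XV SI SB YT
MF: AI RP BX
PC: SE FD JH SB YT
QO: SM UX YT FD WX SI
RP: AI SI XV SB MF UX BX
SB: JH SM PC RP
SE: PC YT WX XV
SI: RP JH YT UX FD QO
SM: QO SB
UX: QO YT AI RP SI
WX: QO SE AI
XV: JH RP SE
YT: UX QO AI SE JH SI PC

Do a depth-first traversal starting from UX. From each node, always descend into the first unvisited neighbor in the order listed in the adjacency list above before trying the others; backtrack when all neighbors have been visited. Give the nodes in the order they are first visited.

UX QO SM SB JH AI RP SI YT SE PC FD BX MF WX XV IJ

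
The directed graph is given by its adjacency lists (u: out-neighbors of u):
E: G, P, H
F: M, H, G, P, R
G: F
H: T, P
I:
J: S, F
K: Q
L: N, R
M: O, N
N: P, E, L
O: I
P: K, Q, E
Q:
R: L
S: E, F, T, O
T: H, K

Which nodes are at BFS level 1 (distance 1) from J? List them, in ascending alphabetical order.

Level 0: J
Level 1: F, S
Level 2: E, G, H, M, O, P, R, T
Level 3: I, K, L, N, Q

F, S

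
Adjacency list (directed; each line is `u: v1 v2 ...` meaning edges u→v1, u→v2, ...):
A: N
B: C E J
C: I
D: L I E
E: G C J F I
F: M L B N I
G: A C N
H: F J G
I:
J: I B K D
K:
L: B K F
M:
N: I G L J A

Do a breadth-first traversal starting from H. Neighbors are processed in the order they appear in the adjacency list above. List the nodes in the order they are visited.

Visit H; enqueue F, J, G → queue [F, J, G]
Visit F; enqueue M, L, B, N, I → queue [J, G, M, L, B, N, I]
Visit J; enqueue K, D → queue [G, M, L, B, N, I, K, D]
Visit G; enqueue A, C → queue [M, L, B, N, I, K, D, A, C]
Visit M → queue [L, B, N, I, K, D, A, C]
Visit L → queue [B, N, I, K, D, A, C]
Visit B; enqueue E → queue [N, I, K, D, A, C, E]
Visit N → queue [I, K, D, A, C, E]
Visit I → queue [K, D, A, C, E]
Visit K → queue [D, A, C, E]
Visit D → queue [A, C, E]
Visit A → queue [C, E]
Visit C → queue [E]
Visit E → queue []

H → F → J → G → M → L → B → N → I → K → D → A → C → E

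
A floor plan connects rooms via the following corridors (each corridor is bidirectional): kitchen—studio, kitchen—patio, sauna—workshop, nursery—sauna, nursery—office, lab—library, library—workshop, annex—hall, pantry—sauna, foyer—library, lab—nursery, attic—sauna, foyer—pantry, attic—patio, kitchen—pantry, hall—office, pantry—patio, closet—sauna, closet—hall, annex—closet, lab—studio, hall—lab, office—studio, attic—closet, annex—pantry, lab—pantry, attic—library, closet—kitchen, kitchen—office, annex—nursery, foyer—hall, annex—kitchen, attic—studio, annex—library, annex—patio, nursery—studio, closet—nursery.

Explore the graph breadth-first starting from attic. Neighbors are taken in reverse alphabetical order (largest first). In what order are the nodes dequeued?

attic -> studio -> sauna -> patio -> library -> closet -> office -> nursery -> lab -> kitchen -> workshop -> pantry -> annex -> foyer -> hall

Visit attic; enqueue studio, sauna, patio, library, closet → queue [studio, sauna, patio, library, closet]
Visit studio; enqueue office, nursery, lab, kitchen → queue [sauna, patio, library, closet, office, nursery, lab, kitchen]
Visit sauna; enqueue workshop, pantry → queue [patio, library, closet, office, nursery, lab, kitchen, workshop, pantry]
Visit patio; enqueue annex → queue [library, closet, office, nursery, lab, kitchen, workshop, pantry, annex]
Visit library; enqueue foyer → queue [closet, office, nursery, lab, kitchen, workshop, pantry, annex, foyer]
Visit closet; enqueue hall → queue [office, nursery, lab, kitchen, workshop, pantry, annex, foyer, hall]
Visit office → queue [nursery, lab, kitchen, workshop, pantry, annex, foyer, hall]
Visit nursery → queue [lab, kitchen, workshop, pantry, annex, foyer, hall]
Visit lab → queue [kitchen, workshop, pantry, annex, foyer, hall]
Visit kitchen → queue [workshop, pantry, annex, foyer, hall]
Visit workshop → queue [pantry, annex, foyer, hall]
Visit pantry → queue [annex, foyer, hall]
Visit annex → queue [foyer, hall]
Visit foyer → queue [hall]
Visit hall → queue []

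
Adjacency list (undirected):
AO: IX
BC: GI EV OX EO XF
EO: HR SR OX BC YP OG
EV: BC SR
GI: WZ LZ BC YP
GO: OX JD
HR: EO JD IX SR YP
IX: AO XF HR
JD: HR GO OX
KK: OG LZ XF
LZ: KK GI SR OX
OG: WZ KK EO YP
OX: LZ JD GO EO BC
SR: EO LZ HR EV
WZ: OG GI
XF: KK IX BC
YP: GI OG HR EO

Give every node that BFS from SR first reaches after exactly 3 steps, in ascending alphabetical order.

Level 0: SR
Level 1: EO, EV, HR, LZ
Level 2: BC, GI, IX, JD, KK, OG, OX, YP
Level 3: AO, GO, WZ, XF

AO, GO, WZ, XF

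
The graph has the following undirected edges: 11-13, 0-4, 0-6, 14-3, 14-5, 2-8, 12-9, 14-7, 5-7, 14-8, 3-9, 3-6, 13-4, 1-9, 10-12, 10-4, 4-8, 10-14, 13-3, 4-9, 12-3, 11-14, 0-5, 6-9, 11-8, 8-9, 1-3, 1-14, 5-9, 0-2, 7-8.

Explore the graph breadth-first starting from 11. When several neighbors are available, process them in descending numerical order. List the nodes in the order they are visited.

11, 14, 13, 8, 10, 7, 5, 3, 1, 4, 9, 2, 12, 0, 6

Visit 11; enqueue 14, 13, 8 → queue [14, 13, 8]
Visit 14; enqueue 10, 7, 5, 3, 1 → queue [13, 8, 10, 7, 5, 3, 1]
Visit 13; enqueue 4 → queue [8, 10, 7, 5, 3, 1, 4]
Visit 8; enqueue 9, 2 → queue [10, 7, 5, 3, 1, 4, 9, 2]
Visit 10; enqueue 12 → queue [7, 5, 3, 1, 4, 9, 2, 12]
Visit 7 → queue [5, 3, 1, 4, 9, 2, 12]
Visit 5; enqueue 0 → queue [3, 1, 4, 9, 2, 12, 0]
Visit 3; enqueue 6 → queue [1, 4, 9, 2, 12, 0, 6]
Visit 1 → queue [4, 9, 2, 12, 0, 6]
Visit 4 → queue [9, 2, 12, 0, 6]
Visit 9 → queue [2, 12, 0, 6]
Visit 2 → queue [12, 0, 6]
Visit 12 → queue [0, 6]
Visit 0 → queue [6]
Visit 6 → queue []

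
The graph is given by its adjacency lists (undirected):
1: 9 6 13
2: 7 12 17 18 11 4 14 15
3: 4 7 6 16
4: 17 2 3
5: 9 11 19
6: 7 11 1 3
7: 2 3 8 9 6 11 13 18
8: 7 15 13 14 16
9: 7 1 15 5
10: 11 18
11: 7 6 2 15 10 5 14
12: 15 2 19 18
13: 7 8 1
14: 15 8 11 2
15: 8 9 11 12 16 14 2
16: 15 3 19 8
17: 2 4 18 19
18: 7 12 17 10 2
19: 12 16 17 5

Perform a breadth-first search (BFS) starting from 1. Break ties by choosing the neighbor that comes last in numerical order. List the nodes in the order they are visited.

Visit 1; enqueue 13, 9, 6 → queue [13, 9, 6]
Visit 13; enqueue 8, 7 → queue [9, 6, 8, 7]
Visit 9; enqueue 15, 5 → queue [6, 8, 7, 15, 5]
Visit 6; enqueue 11, 3 → queue [8, 7, 15, 5, 11, 3]
Visit 8; enqueue 16, 14 → queue [7, 15, 5, 11, 3, 16, 14]
Visit 7; enqueue 18, 2 → queue [15, 5, 11, 3, 16, 14, 18, 2]
Visit 15; enqueue 12 → queue [5, 11, 3, 16, 14, 18, 2, 12]
Visit 5; enqueue 19 → queue [11, 3, 16, 14, 18, 2, 12, 19]
Visit 11; enqueue 10 → queue [3, 16, 14, 18, 2, 12, 19, 10]
Visit 3; enqueue 4 → queue [16, 14, 18, 2, 12, 19, 10, 4]
Visit 16 → queue [14, 18, 2, 12, 19, 10, 4]
Visit 14 → queue [18, 2, 12, 19, 10, 4]
Visit 18; enqueue 17 → queue [2, 12, 19, 10, 4, 17]
Visit 2 → queue [12, 19, 10, 4, 17]
Visit 12 → queue [19, 10, 4, 17]
Visit 19 → queue [10, 4, 17]
Visit 10 → queue [4, 17]
Visit 4 → queue [17]
Visit 17 → queue []

1 → 13 → 9 → 6 → 8 → 7 → 15 → 5 → 11 → 3 → 16 → 14 → 18 → 2 → 12 → 19 → 10 → 4 → 17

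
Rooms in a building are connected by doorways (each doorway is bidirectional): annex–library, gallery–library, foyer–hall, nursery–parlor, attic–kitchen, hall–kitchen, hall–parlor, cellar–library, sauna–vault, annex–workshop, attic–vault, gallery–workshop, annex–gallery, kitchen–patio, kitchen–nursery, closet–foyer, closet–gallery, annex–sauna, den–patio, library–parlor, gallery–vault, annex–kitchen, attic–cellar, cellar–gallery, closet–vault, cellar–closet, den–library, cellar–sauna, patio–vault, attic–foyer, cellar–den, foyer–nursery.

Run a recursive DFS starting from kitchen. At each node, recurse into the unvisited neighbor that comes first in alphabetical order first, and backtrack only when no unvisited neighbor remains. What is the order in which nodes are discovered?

Visit kitchen
kitchen → annex
annex → gallery
gallery → cellar
cellar → attic
attic → foyer
foyer → closet
closet → vault
vault → patio
patio → den
den → library
library → parlor
parlor → hall
parlor → nursery
vault → sauna
gallery → workshop

kitchen, annex, gallery, cellar, attic, foyer, closet, vault, patio, den, library, parlor, hall, nursery, sauna, workshop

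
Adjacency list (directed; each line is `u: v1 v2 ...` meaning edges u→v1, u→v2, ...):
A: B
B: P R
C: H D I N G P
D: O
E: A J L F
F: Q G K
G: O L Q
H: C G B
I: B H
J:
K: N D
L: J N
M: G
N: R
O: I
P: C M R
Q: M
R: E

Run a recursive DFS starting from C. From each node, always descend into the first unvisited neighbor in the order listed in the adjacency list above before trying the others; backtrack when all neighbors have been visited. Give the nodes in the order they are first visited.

C, H, G, O, I, B, P, M, R, E, A, J, L, N, F, Q, K, D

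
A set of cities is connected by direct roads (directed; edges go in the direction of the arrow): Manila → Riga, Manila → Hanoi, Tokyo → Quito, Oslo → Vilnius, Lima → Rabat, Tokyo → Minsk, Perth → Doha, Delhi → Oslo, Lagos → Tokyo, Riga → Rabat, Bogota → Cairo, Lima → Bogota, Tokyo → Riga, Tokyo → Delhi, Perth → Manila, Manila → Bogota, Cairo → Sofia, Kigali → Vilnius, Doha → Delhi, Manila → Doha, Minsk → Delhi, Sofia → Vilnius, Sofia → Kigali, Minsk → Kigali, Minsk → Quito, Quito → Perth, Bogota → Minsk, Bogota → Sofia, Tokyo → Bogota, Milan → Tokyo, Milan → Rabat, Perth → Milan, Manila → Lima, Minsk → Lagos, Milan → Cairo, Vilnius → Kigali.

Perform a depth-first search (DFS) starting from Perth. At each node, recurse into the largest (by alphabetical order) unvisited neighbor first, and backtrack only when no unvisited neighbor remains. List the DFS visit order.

Visit Perth
Perth → Milan
Milan → Tokyo
Tokyo → Riga
Riga → Rabat
Tokyo → Quito
Tokyo → Minsk
Minsk → Lagos
Minsk → Kigali
Kigali → Vilnius
Minsk → Delhi
Delhi → Oslo
Tokyo → Bogota
Bogota → Sofia
Bogota → Cairo
Perth → Manila
Manila → Lima
Manila → Hanoi
Manila → Doha

Perth, Milan, Tokyo, Riga, Rabat, Quito, Minsk, Lagos, Kigali, Vilnius, Delhi, Oslo, Bogota, Sofia, Cairo, Manila, Lima, Hanoi, Doha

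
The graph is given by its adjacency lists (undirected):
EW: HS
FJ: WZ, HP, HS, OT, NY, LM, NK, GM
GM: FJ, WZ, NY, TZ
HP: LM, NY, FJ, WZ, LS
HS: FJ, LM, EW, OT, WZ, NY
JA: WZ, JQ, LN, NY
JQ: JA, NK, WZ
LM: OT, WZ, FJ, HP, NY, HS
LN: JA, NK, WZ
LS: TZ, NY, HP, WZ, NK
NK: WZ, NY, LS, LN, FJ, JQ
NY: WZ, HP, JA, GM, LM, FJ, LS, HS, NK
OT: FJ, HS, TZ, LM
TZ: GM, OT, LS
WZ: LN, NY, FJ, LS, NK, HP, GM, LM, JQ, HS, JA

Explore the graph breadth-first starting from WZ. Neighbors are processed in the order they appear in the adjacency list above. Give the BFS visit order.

WZ, LN, NY, FJ, LS, NK, HP, GM, LM, JQ, HS, JA, OT, TZ, EW

Visit WZ; enqueue LN, NY, FJ, LS, NK, HP, GM, LM, JQ, HS, JA → queue [LN, NY, FJ, LS, NK, HP, GM, LM, JQ, HS, JA]
Visit LN → queue [NY, FJ, LS, NK, HP, GM, LM, JQ, HS, JA]
Visit NY → queue [FJ, LS, NK, HP, GM, LM, JQ, HS, JA]
Visit FJ; enqueue OT → queue [LS, NK, HP, GM, LM, JQ, HS, JA, OT]
Visit LS; enqueue TZ → queue [NK, HP, GM, LM, JQ, HS, JA, OT, TZ]
Visit NK → queue [HP, GM, LM, JQ, HS, JA, OT, TZ]
Visit HP → queue [GM, LM, JQ, HS, JA, OT, TZ]
Visit GM → queue [LM, JQ, HS, JA, OT, TZ]
Visit LM → queue [JQ, HS, JA, OT, TZ]
Visit JQ → queue [HS, JA, OT, TZ]
Visit HS; enqueue EW → queue [JA, OT, TZ, EW]
Visit JA → queue [OT, TZ, EW]
Visit OT → queue [TZ, EW]
Visit TZ → queue [EW]
Visit EW → queue []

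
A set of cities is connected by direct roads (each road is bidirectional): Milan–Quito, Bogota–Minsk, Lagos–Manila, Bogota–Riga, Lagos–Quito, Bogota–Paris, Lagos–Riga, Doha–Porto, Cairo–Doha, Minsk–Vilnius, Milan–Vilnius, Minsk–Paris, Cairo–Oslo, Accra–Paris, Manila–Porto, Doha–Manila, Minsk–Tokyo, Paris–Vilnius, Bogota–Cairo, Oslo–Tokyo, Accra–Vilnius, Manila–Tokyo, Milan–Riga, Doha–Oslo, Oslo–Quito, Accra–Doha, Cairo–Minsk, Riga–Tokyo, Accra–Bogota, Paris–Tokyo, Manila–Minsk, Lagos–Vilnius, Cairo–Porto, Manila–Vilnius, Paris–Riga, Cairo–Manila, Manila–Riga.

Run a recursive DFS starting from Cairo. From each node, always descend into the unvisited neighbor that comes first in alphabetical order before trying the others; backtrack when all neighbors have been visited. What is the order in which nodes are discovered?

Cairo → Bogota → Accra → Doha → Manila → Lagos → Quito → Milan → Riga → Paris → Minsk → Tokyo → Oslo → Vilnius → Porto

Visit Cairo
Cairo → Bogota
Bogota → Accra
Accra → Doha
Doha → Manila
Manila → Lagos
Lagos → Quito
Quito → Milan
Milan → Riga
Riga → Paris
Paris → Minsk
Minsk → Tokyo
Tokyo → Oslo
Minsk → Vilnius
Manila → Porto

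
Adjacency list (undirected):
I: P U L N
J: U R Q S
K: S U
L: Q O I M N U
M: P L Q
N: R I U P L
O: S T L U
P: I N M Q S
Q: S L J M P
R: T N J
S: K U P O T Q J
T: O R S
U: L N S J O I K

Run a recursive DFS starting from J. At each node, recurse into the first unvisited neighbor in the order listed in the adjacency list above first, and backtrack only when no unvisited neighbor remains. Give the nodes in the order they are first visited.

J U L Q S K P I N R T O M

Visit J
J → U
U → L
L → Q
Q → S
S → K
S → P
P → I
I → N
N → R
R → T
T → O
P → M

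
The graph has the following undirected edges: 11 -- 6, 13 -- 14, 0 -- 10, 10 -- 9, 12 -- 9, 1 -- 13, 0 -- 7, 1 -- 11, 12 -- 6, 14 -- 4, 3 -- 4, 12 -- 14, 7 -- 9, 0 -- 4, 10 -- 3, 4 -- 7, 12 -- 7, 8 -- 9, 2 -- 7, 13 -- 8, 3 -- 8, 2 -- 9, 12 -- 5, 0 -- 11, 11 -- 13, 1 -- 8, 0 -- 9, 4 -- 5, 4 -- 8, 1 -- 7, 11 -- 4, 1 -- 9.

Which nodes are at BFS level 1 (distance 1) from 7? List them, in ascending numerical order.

0, 1, 2, 4, 9, 12

Level 0: 7
Level 1: 0, 1, 2, 4, 9, 12
Level 2: 3, 5, 6, 8, 10, 11, 13, 14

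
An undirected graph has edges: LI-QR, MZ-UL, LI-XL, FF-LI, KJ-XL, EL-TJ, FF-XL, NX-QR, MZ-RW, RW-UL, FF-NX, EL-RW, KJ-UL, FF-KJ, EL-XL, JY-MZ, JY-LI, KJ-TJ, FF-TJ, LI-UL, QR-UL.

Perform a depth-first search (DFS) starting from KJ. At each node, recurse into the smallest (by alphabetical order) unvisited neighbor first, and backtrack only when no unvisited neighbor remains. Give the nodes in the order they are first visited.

KJ -> FF -> LI -> JY -> MZ -> RW -> EL -> TJ -> XL -> UL -> QR -> NX

Visit KJ
KJ → FF
FF → LI
LI → JY
JY → MZ
MZ → RW
RW → EL
EL → TJ
EL → XL
RW → UL
UL → QR
QR → NX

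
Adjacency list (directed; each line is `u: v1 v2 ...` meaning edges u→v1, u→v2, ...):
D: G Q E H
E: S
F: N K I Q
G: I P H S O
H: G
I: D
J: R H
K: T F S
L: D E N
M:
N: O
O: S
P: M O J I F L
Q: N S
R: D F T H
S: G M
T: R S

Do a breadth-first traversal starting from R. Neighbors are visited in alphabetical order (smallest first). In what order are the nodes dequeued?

R D F H T E G Q I K N S O P M J L

Visit R; enqueue D, F, H, T → queue [D, F, H, T]
Visit D; enqueue E, G, Q → queue [F, H, T, E, G, Q]
Visit F; enqueue I, K, N → queue [H, T, E, G, Q, I, K, N]
Visit H → queue [T, E, G, Q, I, K, N]
Visit T; enqueue S → queue [E, G, Q, I, K, N, S]
Visit E → queue [G, Q, I, K, N, S]
Visit G; enqueue O, P → queue [Q, I, K, N, S, O, P]
Visit Q → queue [I, K, N, S, O, P]
Visit I → queue [K, N, S, O, P]
Visit K → queue [N, S, O, P]
Visit N → queue [S, O, P]
Visit S; enqueue M → queue [O, P, M]
Visit O → queue [P, M]
Visit P; enqueue J, L → queue [M, J, L]
Visit M → queue [J, L]
Visit J → queue [L]
Visit L → queue []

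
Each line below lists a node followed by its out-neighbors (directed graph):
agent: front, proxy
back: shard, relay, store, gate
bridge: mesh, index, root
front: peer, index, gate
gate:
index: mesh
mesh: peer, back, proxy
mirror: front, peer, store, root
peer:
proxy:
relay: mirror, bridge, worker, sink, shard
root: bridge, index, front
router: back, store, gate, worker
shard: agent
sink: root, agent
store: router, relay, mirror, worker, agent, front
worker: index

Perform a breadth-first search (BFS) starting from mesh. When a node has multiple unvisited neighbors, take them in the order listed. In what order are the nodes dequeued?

mesh, peer, back, proxy, shard, relay, store, gate, agent, mirror, bridge, worker, sink, router, front, root, index

Visit mesh; enqueue peer, back, proxy → queue [peer, back, proxy]
Visit peer → queue [back, proxy]
Visit back; enqueue shard, relay, store, gate → queue [proxy, shard, relay, store, gate]
Visit proxy → queue [shard, relay, store, gate]
Visit shard; enqueue agent → queue [relay, store, gate, agent]
Visit relay; enqueue mirror, bridge, worker, sink → queue [store, gate, agent, mirror, bridge, worker, sink]
Visit store; enqueue router, front → queue [gate, agent, mirror, bridge, worker, sink, router, front]
Visit gate → queue [agent, mirror, bridge, worker, sink, router, front]
Visit agent → queue [mirror, bridge, worker, sink, router, front]
Visit mirror; enqueue root → queue [bridge, worker, sink, router, front, root]
Visit bridge; enqueue index → queue [worker, sink, router, front, root, index]
Visit worker → queue [sink, router, front, root, index]
Visit sink → queue [router, front, root, index]
Visit router → queue [front, root, index]
Visit front → queue [root, index]
Visit root → queue [index]
Visit index → queue []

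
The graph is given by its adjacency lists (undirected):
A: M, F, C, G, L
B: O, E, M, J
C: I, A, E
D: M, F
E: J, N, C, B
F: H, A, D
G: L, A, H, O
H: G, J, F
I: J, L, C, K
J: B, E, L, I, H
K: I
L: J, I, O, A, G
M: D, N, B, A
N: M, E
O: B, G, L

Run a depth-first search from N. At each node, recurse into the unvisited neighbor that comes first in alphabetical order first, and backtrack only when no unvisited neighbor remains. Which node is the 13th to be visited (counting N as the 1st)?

Visit N
N → E
E → B
B → J
J → H
H → F
F → A
A → C
C → I
I → K
I → L
L → G
G → O
A → M
M → D

Visit order: N, E, B, J, H, F, A, C, I, K, L, G, O, M, D

O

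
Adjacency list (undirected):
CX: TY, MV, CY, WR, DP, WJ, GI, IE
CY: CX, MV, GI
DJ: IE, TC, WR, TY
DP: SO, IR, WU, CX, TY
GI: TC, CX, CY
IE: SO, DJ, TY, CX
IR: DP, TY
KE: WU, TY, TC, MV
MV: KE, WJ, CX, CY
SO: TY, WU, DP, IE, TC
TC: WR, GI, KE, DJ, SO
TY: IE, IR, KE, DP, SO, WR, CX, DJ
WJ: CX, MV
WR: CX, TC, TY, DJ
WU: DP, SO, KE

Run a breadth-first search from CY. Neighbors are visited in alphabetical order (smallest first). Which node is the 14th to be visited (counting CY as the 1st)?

WU

Visit CY; enqueue CX, GI, MV → queue [CX, GI, MV]
Visit CX; enqueue DP, IE, TY, WJ, WR → queue [GI, MV, DP, IE, TY, WJ, WR]
Visit GI; enqueue TC → queue [MV, DP, IE, TY, WJ, WR, TC]
Visit MV; enqueue KE → queue [DP, IE, TY, WJ, WR, TC, KE]
Visit DP; enqueue IR, SO, WU → queue [IE, TY, WJ, WR, TC, KE, IR, SO, WU]
Visit IE; enqueue DJ → queue [TY, WJ, WR, TC, KE, IR, SO, WU, DJ]
Visit TY → queue [WJ, WR, TC, KE, IR, SO, WU, DJ]
Visit WJ → queue [WR, TC, KE, IR, SO, WU, DJ]
Visit WR → queue [TC, KE, IR, SO, WU, DJ]
Visit TC → queue [KE, IR, SO, WU, DJ]
Visit KE → queue [IR, SO, WU, DJ]
Visit IR → queue [SO, WU, DJ]
Visit SO → queue [WU, DJ]
Visit WU → queue [DJ]
Visit DJ → queue []

Visit order: CY, CX, GI, MV, DP, IE, TY, WJ, WR, TC, KE, IR, SO, WU, DJ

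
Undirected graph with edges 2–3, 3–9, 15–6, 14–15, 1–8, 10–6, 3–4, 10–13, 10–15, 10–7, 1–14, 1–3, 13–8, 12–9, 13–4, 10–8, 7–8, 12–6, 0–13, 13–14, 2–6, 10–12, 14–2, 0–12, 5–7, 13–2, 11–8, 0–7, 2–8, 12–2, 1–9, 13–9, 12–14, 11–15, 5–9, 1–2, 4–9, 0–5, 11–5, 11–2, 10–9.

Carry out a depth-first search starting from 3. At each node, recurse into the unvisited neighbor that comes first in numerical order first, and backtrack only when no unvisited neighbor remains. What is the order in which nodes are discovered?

3 → 1 → 2 → 6 → 10 → 7 → 0 → 5 → 9 → 4 → 13 → 8 → 11 → 15 → 14 → 12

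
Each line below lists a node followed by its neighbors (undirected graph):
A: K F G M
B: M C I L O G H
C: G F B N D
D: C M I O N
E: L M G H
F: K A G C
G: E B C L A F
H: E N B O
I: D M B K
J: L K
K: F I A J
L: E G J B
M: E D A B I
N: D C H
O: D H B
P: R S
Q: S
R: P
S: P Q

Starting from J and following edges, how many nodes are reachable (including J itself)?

15

BFS from J visits: J, K, L, A, F, I, B, E, G, M, C, D, H, O, N
Reachable nodes: 15 of 19 total.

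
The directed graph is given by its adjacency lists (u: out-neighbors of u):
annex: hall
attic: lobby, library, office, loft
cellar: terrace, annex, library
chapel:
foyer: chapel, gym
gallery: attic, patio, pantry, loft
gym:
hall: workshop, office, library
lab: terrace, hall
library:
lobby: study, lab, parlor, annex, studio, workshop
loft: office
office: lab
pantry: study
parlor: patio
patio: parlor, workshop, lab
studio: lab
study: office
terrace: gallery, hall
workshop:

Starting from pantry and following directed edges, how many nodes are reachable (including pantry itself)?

16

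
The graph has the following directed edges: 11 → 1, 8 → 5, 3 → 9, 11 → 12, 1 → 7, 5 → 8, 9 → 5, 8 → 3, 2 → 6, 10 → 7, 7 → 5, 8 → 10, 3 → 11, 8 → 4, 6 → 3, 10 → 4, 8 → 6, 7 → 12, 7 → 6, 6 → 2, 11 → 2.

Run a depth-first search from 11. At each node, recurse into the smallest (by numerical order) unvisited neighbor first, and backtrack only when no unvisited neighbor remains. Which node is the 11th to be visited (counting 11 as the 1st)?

10

Visit 11
11 → 1
1 → 7
7 → 5
5 → 8
8 → 3
3 → 9
8 → 4
8 → 6
6 → 2
8 → 10
7 → 12

Visit order: 11, 1, 7, 5, 8, 3, 9, 4, 6, 2, 10, 12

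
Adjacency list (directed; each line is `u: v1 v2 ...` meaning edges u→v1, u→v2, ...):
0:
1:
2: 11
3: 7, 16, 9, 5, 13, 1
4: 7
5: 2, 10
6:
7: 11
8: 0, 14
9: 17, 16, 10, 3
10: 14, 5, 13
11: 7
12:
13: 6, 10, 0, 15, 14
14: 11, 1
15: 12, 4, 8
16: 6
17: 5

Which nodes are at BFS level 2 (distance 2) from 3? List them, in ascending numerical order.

Level 0: 3
Level 1: 1, 5, 7, 9, 13, 16
Level 2: 0, 2, 6, 10, 11, 14, 15, 17
Level 3: 4, 8, 12

0, 2, 6, 10, 11, 14, 15, 17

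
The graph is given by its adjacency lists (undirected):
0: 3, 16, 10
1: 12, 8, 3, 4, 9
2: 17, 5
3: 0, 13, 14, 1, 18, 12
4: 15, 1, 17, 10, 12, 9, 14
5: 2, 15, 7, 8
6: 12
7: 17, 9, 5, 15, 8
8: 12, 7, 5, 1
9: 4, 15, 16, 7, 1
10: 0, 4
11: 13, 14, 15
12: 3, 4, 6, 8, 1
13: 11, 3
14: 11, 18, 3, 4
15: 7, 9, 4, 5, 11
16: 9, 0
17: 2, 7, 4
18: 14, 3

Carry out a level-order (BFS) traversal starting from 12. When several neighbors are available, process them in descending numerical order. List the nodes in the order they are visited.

Visit 12; enqueue 8, 6, 4, 3, 1 → queue [8, 6, 4, 3, 1]
Visit 8; enqueue 7, 5 → queue [6, 4, 3, 1, 7, 5]
Visit 6 → queue [4, 3, 1, 7, 5]
Visit 4; enqueue 17, 15, 14, 10, 9 → queue [3, 1, 7, 5, 17, 15, 14, 10, 9]
Visit 3; enqueue 18, 13, 0 → queue [1, 7, 5, 17, 15, 14, 10, 9, 18, 13, 0]
Visit 1 → queue [7, 5, 17, 15, 14, 10, 9, 18, 13, 0]
Visit 7 → queue [5, 17, 15, 14, 10, 9, 18, 13, 0]
Visit 5; enqueue 2 → queue [17, 15, 14, 10, 9, 18, 13, 0, 2]
Visit 17 → queue [15, 14, 10, 9, 18, 13, 0, 2]
Visit 15; enqueue 11 → queue [14, 10, 9, 18, 13, 0, 2, 11]
Visit 14 → queue [10, 9, 18, 13, 0, 2, 11]
Visit 10 → queue [9, 18, 13, 0, 2, 11]
Visit 9; enqueue 16 → queue [18, 13, 0, 2, 11, 16]
Visit 18 → queue [13, 0, 2, 11, 16]
Visit 13 → queue [0, 2, 11, 16]
Visit 0 → queue [2, 11, 16]
Visit 2 → queue [11, 16]
Visit 11 → queue [16]
Visit 16 → queue []

12 -> 8 -> 6 -> 4 -> 3 -> 1 -> 7 -> 5 -> 17 -> 15 -> 14 -> 10 -> 9 -> 18 -> 13 -> 0 -> 2 -> 11 -> 16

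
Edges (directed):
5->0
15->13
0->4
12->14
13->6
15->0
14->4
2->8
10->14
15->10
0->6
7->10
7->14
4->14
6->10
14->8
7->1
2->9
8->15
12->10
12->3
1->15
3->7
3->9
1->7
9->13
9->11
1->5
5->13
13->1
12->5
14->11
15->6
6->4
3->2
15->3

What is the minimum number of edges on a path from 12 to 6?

3

Level 0: 12
Level 1: 3, 5, 10, 14
Level 2: 0, 2, 4, 7, 8, 9, 11, 13
Level 3: 1, 6, 15
6 first appears at level 3.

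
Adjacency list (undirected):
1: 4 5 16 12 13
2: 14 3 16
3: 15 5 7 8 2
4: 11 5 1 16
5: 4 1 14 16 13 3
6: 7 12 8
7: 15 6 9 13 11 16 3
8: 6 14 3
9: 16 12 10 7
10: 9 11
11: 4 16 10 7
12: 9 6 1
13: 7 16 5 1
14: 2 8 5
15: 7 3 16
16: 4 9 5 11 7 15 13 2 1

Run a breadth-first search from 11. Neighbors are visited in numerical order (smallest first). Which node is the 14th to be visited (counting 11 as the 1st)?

Visit 11; enqueue 4, 7, 10, 16 → queue [4, 7, 10, 16]
Visit 4; enqueue 1, 5 → queue [7, 10, 16, 1, 5]
Visit 7; enqueue 3, 6, 9, 13, 15 → queue [10, 16, 1, 5, 3, 6, 9, 13, 15]
Visit 10 → queue [16, 1, 5, 3, 6, 9, 13, 15]
Visit 16; enqueue 2 → queue [1, 5, 3, 6, 9, 13, 15, 2]
Visit 1; enqueue 12 → queue [5, 3, 6, 9, 13, 15, 2, 12]
Visit 5; enqueue 14 → queue [3, 6, 9, 13, 15, 2, 12, 14]
Visit 3; enqueue 8 → queue [6, 9, 13, 15, 2, 12, 14, 8]
Visit 6 → queue [9, 13, 15, 2, 12, 14, 8]
Visit 9 → queue [13, 15, 2, 12, 14, 8]
Visit 13 → queue [15, 2, 12, 14, 8]
Visit 15 → queue [2, 12, 14, 8]
Visit 2 → queue [12, 14, 8]
Visit 12 → queue [14, 8]
Visit 14 → queue [8]
Visit 8 → queue []

Visit order: 11, 4, 7, 10, 16, 1, 5, 3, 6, 9, 13, 15, 2, 12, 14, 8

12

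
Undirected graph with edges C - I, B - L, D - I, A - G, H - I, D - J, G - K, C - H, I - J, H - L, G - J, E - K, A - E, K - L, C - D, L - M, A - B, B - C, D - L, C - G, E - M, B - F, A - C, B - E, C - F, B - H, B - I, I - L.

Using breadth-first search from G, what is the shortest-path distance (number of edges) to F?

Level 0: G
Level 1: A, C, J, K
Level 2: B, D, E, F, H, I, L
Level 3: M
F first appears at level 2.

2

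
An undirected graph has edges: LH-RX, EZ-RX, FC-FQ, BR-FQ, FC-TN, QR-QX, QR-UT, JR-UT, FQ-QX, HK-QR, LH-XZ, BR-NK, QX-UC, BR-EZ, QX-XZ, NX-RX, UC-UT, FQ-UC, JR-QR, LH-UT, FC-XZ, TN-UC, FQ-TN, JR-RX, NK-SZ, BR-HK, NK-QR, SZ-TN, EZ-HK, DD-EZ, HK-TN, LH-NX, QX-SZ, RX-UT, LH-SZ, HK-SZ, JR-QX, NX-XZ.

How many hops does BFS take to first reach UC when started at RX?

Level 0: RX
Level 1: EZ, JR, LH, NX, UT
Level 2: BR, DD, HK, QR, QX, SZ, UC, XZ
Level 3: FC, FQ, NK, TN
UC first appears at level 2.

2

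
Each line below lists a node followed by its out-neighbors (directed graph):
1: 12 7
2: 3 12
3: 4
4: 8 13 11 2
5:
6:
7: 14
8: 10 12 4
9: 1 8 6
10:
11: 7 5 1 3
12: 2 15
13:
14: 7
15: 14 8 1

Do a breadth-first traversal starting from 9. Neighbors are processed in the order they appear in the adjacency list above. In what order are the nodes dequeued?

9, 1, 8, 6, 12, 7, 10, 4, 2, 15, 14, 13, 11, 3, 5

Visit 9; enqueue 1, 8, 6 → queue [1, 8, 6]
Visit 1; enqueue 12, 7 → queue [8, 6, 12, 7]
Visit 8; enqueue 10, 4 → queue [6, 12, 7, 10, 4]
Visit 6 → queue [12, 7, 10, 4]
Visit 12; enqueue 2, 15 → queue [7, 10, 4, 2, 15]
Visit 7; enqueue 14 → queue [10, 4, 2, 15, 14]
Visit 10 → queue [4, 2, 15, 14]
Visit 4; enqueue 13, 11 → queue [2, 15, 14, 13, 11]
Visit 2; enqueue 3 → queue [15, 14, 13, 11, 3]
Visit 15 → queue [14, 13, 11, 3]
Visit 14 → queue [13, 11, 3]
Visit 13 → queue [11, 3]
Visit 11; enqueue 5 → queue [3, 5]
Visit 3 → queue [5]
Visit 5 → queue []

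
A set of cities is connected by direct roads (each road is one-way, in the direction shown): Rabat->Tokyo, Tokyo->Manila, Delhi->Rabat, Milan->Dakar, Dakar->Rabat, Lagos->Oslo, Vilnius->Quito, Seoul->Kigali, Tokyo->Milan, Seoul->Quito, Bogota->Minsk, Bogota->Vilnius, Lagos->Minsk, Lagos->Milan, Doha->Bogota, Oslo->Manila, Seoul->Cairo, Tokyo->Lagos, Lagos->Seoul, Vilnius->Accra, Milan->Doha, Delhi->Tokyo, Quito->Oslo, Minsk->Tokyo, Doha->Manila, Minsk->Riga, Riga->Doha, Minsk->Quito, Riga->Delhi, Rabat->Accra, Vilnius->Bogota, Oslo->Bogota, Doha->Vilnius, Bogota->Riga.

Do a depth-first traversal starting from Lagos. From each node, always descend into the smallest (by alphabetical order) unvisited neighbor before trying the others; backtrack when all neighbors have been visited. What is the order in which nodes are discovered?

Lagos, Milan, Dakar, Rabat, Accra, Tokyo, Manila, Doha, Bogota, Minsk, Quito, Oslo, Riga, Delhi, Vilnius, Seoul, Cairo, Kigali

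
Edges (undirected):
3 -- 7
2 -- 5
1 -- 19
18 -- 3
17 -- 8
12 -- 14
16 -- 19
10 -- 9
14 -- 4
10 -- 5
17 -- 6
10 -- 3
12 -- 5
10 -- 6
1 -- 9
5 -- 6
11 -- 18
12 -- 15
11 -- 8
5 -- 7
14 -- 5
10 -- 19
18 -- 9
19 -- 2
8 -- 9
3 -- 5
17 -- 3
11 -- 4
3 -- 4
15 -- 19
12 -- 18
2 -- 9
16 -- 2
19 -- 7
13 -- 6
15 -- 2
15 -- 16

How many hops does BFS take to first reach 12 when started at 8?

3

Level 0: 8
Level 1: 9, 11, 17
Level 2: 1, 2, 3, 4, 6, 10, 18
Level 3: 5, 7, 12, 13, 14, 15, 16, 19
12 first appears at level 3.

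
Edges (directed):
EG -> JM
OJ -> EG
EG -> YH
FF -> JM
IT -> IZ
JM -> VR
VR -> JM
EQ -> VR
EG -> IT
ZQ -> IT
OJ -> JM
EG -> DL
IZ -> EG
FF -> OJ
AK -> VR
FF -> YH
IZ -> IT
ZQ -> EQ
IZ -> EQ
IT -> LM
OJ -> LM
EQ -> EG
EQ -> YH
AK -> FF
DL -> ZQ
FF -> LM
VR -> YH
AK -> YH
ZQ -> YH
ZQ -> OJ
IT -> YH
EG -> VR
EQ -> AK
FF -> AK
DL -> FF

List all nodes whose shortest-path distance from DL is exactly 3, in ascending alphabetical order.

EG, IZ, VR

Level 0: DL
Level 1: FF, ZQ
Level 2: AK, EQ, IT, JM, LM, OJ, YH
Level 3: EG, IZ, VR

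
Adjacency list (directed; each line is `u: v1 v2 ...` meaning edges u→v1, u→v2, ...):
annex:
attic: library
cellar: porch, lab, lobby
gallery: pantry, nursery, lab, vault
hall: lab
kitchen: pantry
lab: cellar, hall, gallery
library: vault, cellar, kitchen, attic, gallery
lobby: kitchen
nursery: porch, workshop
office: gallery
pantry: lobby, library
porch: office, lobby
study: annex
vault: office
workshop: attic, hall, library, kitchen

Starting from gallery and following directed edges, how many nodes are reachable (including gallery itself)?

BFS from gallery visits: gallery, lab, nursery, pantry, vault, cellar, hall, porch, workshop, library, lobby, office, attic, kitchen
Reachable nodes: 14 of 16 total.

14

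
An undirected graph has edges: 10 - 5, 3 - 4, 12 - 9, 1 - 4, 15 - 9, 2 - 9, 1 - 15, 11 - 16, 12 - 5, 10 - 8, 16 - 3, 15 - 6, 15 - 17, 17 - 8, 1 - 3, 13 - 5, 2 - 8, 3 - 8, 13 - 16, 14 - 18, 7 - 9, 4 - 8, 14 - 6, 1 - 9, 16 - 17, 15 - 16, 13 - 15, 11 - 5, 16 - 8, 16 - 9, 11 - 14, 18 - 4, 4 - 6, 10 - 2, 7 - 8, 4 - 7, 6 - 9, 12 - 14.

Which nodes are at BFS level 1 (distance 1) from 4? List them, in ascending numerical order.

Level 0: 4
Level 1: 1, 3, 6, 7, 8, 18
Level 2: 2, 9, 10, 14, 15, 16, 17
Level 3: 5, 11, 12, 13

1, 3, 6, 7, 8, 18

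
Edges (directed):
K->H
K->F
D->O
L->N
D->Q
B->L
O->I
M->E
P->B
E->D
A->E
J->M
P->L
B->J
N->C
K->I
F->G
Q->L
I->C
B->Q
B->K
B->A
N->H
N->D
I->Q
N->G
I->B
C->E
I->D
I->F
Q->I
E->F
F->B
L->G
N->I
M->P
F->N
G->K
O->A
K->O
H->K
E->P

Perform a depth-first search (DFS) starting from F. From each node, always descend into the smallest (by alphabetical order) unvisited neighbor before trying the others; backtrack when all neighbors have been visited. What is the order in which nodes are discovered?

F -> B -> A -> E -> D -> O -> I -> C -> Q -> L -> G -> K -> H -> N -> P -> J -> M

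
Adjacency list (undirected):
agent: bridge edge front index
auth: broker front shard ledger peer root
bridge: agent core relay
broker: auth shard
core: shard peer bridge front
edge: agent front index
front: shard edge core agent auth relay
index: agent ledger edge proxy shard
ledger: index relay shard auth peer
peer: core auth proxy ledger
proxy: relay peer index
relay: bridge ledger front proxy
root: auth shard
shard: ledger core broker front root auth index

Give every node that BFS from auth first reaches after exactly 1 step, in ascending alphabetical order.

broker, front, ledger, peer, root, shard

Level 0: auth
Level 1: broker, front, ledger, peer, root, shard
Level 2: agent, core, edge, index, proxy, relay
Level 3: bridge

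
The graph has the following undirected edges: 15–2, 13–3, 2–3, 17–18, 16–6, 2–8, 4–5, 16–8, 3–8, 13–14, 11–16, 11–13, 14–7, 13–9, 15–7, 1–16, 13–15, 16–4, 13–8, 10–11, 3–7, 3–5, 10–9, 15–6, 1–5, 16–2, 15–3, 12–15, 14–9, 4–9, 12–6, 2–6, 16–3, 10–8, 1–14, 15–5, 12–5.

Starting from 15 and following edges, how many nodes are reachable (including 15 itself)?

16

BFS from 15 visits: 15, 2, 3, 5, 6, 7, 12, 13, 8, 16, 1, 4, 14, 9, 11, 10
Reachable nodes: 16 of 18 total.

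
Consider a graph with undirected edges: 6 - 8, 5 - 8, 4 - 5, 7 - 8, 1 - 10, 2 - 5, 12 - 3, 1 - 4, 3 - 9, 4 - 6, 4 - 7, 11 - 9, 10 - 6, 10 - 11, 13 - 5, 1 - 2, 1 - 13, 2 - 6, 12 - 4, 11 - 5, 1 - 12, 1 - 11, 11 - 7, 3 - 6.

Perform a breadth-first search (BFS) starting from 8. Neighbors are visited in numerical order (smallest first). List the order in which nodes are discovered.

8, 5, 6, 7, 2, 4, 11, 13, 3, 10, 1, 12, 9

Visit 8; enqueue 5, 6, 7 → queue [5, 6, 7]
Visit 5; enqueue 2, 4, 11, 13 → queue [6, 7, 2, 4, 11, 13]
Visit 6; enqueue 3, 10 → queue [7, 2, 4, 11, 13, 3, 10]
Visit 7 → queue [2, 4, 11, 13, 3, 10]
Visit 2; enqueue 1 → queue [4, 11, 13, 3, 10, 1]
Visit 4; enqueue 12 → queue [11, 13, 3, 10, 1, 12]
Visit 11; enqueue 9 → queue [13, 3, 10, 1, 12, 9]
Visit 13 → queue [3, 10, 1, 12, 9]
Visit 3 → queue [10, 1, 12, 9]
Visit 10 → queue [1, 12, 9]
Visit 1 → queue [12, 9]
Visit 12 → queue [9]
Visit 9 → queue []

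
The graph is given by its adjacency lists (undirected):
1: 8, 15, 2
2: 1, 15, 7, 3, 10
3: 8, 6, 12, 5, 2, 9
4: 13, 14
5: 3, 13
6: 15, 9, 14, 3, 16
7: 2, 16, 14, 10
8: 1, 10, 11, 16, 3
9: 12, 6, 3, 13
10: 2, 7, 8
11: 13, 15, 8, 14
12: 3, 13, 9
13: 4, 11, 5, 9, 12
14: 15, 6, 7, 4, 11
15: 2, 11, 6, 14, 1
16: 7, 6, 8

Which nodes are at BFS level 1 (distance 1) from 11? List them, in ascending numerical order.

Level 0: 11
Level 1: 8, 13, 14, 15
Level 2: 1, 2, 3, 4, 5, 6, 7, 9, 10, 12, 16

8, 13, 14, 15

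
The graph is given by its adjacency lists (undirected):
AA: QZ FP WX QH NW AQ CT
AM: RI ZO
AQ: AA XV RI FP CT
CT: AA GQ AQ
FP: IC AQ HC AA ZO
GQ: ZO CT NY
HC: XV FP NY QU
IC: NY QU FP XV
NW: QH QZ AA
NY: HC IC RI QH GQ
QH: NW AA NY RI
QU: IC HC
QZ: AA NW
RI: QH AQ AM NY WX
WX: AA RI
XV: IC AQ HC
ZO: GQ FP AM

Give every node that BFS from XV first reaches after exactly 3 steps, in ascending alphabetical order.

AM, GQ, NW, QH, QZ, WX, ZO

Level 0: XV
Level 1: AQ, HC, IC
Level 2: AA, CT, FP, NY, QU, RI
Level 3: AM, GQ, NW, QH, QZ, WX, ZO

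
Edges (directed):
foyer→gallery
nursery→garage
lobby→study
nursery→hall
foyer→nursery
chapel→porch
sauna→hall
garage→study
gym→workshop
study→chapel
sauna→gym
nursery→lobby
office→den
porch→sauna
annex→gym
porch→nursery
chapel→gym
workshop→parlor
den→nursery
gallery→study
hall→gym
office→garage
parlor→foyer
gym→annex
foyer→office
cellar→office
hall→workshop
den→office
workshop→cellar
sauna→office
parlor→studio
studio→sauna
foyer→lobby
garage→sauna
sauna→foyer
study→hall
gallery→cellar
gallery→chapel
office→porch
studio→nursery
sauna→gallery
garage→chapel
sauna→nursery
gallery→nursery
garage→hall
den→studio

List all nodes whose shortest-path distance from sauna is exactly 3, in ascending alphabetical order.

Level 0: sauna
Level 1: foyer, gallery, gym, hall, nursery, office
Level 2: annex, cellar, chapel, den, garage, lobby, porch, study, workshop
Level 3: parlor, studio

parlor, studio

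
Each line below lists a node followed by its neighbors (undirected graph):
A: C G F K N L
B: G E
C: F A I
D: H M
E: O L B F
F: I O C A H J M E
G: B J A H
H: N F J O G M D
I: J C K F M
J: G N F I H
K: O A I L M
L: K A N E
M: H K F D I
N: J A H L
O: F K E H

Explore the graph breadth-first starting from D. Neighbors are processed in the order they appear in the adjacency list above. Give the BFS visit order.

D → H → M → N → F → J → O → G → K → I → A → L → C → E → B

Visit D; enqueue H, M → queue [H, M]
Visit H; enqueue N, F, J, O, G → queue [M, N, F, J, O, G]
Visit M; enqueue K, I → queue [N, F, J, O, G, K, I]
Visit N; enqueue A, L → queue [F, J, O, G, K, I, A, L]
Visit F; enqueue C, E → queue [J, O, G, K, I, A, L, C, E]
Visit J → queue [O, G, K, I, A, L, C, E]
Visit O → queue [G, K, I, A, L, C, E]
Visit G; enqueue B → queue [K, I, A, L, C, E, B]
Visit K → queue [I, A, L, C, E, B]
Visit I → queue [A, L, C, E, B]
Visit A → queue [L, C, E, B]
Visit L → queue [C, E, B]
Visit C → queue [E, B]
Visit E → queue [B]
Visit B → queue []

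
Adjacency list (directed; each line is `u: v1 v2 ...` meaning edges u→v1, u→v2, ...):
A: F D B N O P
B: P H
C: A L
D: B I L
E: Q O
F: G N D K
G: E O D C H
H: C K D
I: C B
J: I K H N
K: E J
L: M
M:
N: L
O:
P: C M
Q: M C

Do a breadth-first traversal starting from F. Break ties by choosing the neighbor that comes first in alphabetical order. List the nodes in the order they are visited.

F → D → G → K → N → B → I → L → C → E → H → O → J → P → M → A → Q

Visit F; enqueue D, G, K, N → queue [D, G, K, N]
Visit D; enqueue B, I, L → queue [G, K, N, B, I, L]
Visit G; enqueue C, E, H, O → queue [K, N, B, I, L, C, E, H, O]
Visit K; enqueue J → queue [N, B, I, L, C, E, H, O, J]
Visit N → queue [B, I, L, C, E, H, O, J]
Visit B; enqueue P → queue [I, L, C, E, H, O, J, P]
Visit I → queue [L, C, E, H, O, J, P]
Visit L; enqueue M → queue [C, E, H, O, J, P, M]
Visit C; enqueue A → queue [E, H, O, J, P, M, A]
Visit E; enqueue Q → queue [H, O, J, P, M, A, Q]
Visit H → queue [O, J, P, M, A, Q]
Visit O → queue [J, P, M, A, Q]
Visit J → queue [P, M, A, Q]
Visit P → queue [M, A, Q]
Visit M → queue [A, Q]
Visit A → queue [Q]
Visit Q → queue []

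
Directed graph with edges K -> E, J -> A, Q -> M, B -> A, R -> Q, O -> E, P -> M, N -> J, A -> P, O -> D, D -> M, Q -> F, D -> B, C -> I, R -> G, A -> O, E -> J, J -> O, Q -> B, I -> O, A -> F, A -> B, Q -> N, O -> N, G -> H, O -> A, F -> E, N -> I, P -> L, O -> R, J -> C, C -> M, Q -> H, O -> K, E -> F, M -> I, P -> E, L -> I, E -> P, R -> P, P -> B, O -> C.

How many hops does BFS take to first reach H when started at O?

Level 0: O
Level 1: A, C, D, E, K, N, R
Level 2: B, F, G, I, J, M, P, Q
Level 3: H, L
H first appears at level 3.

3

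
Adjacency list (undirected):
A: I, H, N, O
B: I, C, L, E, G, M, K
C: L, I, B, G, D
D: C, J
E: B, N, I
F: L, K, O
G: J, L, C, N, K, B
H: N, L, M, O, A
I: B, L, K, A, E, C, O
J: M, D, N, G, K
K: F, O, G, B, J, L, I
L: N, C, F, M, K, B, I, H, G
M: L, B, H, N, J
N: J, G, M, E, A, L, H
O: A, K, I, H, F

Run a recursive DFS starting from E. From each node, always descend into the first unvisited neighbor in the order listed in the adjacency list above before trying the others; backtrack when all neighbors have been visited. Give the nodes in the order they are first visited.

E -> B -> I -> L -> N -> J -> M -> H -> O -> A -> K -> F -> G -> C -> D

Visit E
E → B
B → I
I → L
L → N
N → J
J → M
M → H
H → O
O → A
O → K
K → F
K → G
G → C
C → D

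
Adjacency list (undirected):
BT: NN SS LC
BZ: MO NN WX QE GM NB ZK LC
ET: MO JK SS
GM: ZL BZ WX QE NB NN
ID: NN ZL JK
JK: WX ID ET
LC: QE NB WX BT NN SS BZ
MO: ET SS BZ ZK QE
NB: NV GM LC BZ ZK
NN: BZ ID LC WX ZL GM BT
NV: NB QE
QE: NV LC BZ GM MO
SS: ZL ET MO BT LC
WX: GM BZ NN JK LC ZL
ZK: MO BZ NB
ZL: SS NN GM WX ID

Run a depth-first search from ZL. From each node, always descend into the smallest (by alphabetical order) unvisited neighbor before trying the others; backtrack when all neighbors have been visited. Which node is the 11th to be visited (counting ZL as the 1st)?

QE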